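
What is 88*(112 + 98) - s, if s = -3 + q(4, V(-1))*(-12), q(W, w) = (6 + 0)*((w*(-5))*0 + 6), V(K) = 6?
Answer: 18915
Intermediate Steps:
q(W, w) = 36 (q(W, w) = 6*(-5*w*0 + 6) = 6*(0 + 6) = 6*6 = 36)
s = -435 (s = -3 + 36*(-12) = -3 - 432 = -435)
88*(112 + 98) - s = 88*(112 + 98) - 1*(-435) = 88*210 + 435 = 18480 + 435 = 18915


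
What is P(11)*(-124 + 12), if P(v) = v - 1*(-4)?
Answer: -1680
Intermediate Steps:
P(v) = 4 + v (P(v) = v + 4 = 4 + v)
P(11)*(-124 + 12) = (4 + 11)*(-124 + 12) = 15*(-112) = -1680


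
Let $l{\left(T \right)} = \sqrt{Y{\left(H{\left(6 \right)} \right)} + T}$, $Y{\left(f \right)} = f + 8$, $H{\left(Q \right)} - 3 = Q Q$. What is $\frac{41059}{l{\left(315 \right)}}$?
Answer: $\frac{41059 \sqrt{362}}{362} \approx 2158.0$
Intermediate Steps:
$H{\left(Q \right)} = 3 + Q^{2}$ ($H{\left(Q \right)} = 3 + Q Q = 3 + Q^{2}$)
$Y{\left(f \right)} = 8 + f$
$l{\left(T \right)} = \sqrt{47 + T}$ ($l{\left(T \right)} = \sqrt{\left(8 + \left(3 + 6^{2}\right)\right) + T} = \sqrt{\left(8 + \left(3 + 36\right)\right) + T} = \sqrt{\left(8 + 39\right) + T} = \sqrt{47 + T}$)
$\frac{41059}{l{\left(315 \right)}} = \frac{41059}{\sqrt{47 + 315}} = \frac{41059}{\sqrt{362}} = 41059 \frac{\sqrt{362}}{362} = \frac{41059 \sqrt{362}}{362}$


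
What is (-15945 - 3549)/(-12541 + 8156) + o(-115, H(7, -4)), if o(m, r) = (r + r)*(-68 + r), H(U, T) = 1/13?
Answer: -4449424/741065 ≈ -6.0041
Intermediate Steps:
H(U, T) = 1/13
o(m, r) = 2*r*(-68 + r) (o(m, r) = (2*r)*(-68 + r) = 2*r*(-68 + r))
(-15945 - 3549)/(-12541 + 8156) + o(-115, H(7, -4)) = (-15945 - 3549)/(-12541 + 8156) + 2*(1/13)*(-68 + 1/13) = -19494/(-4385) + 2*(1/13)*(-883/13) = -19494*(-1/4385) - 1766/169 = 19494/4385 - 1766/169 = -4449424/741065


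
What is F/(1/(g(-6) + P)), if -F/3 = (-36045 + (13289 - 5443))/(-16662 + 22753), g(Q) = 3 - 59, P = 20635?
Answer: 1740921663/6091 ≈ 2.8582e+5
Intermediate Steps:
g(Q) = -56
F = 84597/6091 (F = -3*(-36045 + (13289 - 5443))/(-16662 + 22753) = -3*(-36045 + 7846)/6091 = -(-84597)/6091 = -3*(-28199/6091) = 84597/6091 ≈ 13.889)
F/(1/(g(-6) + P)) = 84597/(6091*(1/(-56 + 20635))) = 84597/(6091*(1/20579)) = (84597/6091)*20579 = 1740921663/6091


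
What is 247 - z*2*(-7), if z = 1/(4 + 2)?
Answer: 748/3 ≈ 249.33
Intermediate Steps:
z = 1/6 ≈ 0.16667
247 - z*2*(-7) = 247 - (1/6)*2*(-7) = 247 - (-7)/3 = 247 - 1*(-7/3) = 247 + 7/3 = 748/3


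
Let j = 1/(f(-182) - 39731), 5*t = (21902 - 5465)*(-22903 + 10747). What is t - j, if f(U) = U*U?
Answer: -1320132592399/33035 ≈ -3.9962e+7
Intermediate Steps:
t = -199808172/5 (t = ((21902 - 5465)*(-22903 + 10747))/5 = (16437*(-12156))/5 = (⅕)*(-199808172) = -199808172/5 ≈ -3.9962e+7)
f(U) = U²
j = -1/6607 (j = 1/((-182)² - 39731) = 1/(33124 - 39731) = 1/(-6607) = -1/6607 ≈ -0.00015135)
t - j = -199808172/5 - 1*(-1/6607) = -199808172/5 + 1/6607 = -1320132592399/33035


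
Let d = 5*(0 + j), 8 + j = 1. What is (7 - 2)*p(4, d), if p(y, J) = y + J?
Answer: -155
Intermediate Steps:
j = -7 (j = -8 + 1 = -7)
d = -35 (d = 5*(0 - 7) = 5*(-7) = -35)
p(y, J) = J + y
(7 - 2)*p(4, d) = (7 - 2)*(-35 + 4) = 5*(-31) = -155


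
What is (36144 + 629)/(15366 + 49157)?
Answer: 36773/64523 ≈ 0.56992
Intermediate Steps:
(36144 + 629)/(15366 + 49157) = 36773/64523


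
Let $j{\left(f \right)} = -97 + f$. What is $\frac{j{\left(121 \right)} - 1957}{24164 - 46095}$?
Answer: $\frac{1933}{21931} \approx 0.08814$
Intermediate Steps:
$\frac{j{\left(121 \right)} - 1957}{24164 - 46095} = \frac{\left(-97 + 121\right) - 1957}{24164 - 46095} = \frac{24 - 1957}{-21931} = \left(-1933\right) \left(- \frac{1}{21931}\right) = \frac{1933}{21931}$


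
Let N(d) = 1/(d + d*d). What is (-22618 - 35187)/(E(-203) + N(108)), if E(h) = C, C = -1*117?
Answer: 680480460/1377323 ≈ 494.06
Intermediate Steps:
C = -117
N(d) = 1/(d + d**2)
E(h) = -117
(-22618 - 35187)/(E(-203) + N(108)) = (-22618 - 35187)/(-117 + 1/(108*(1 + 108))) = -57805/(-117 + (1/108)/109) = -57805/(-117 + (1/108)*(1/109)) = -57805/(-117 + 1/11772) = -57805/(-1377323/11772) = -57805*(-11772/1377323) = 680480460/1377323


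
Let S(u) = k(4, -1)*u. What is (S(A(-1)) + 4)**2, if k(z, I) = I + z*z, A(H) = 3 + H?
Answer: 1156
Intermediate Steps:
k(z, I) = I + z**2
S(u) = 15*u (S(u) = (-1 + 4**2)*u = (-1 + 16)*u = 15*u)
(S(A(-1)) + 4)**2 = (15*(3 - 1) + 4)**2 = (15*2 + 4)**2 = (30 + 4)**2 = 34**2 = 1156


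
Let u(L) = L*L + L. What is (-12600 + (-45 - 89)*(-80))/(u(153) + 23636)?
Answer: -940/23599 ≈ -0.039832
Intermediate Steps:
u(L) = L + L² (u(L) = L² + L = L + L²)
(-12600 + (-45 - 89)*(-80))/(u(153) + 23636) = (-12600 + (-45 - 89)*(-80))/(153*(1 + 153) + 23636) = (-12600 - 134*(-80))/(153*154 + 23636) = (-12600 + 10720)/(23562 + 23636) = -1880/47198 = -1880*1/47198 = -940/23599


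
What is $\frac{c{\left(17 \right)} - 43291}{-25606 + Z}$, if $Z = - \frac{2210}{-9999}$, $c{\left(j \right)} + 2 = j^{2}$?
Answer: $\frac{107499249}{64008046} \approx 1.6795$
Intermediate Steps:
$c{\left(j \right)} = -2 + j^{2}$
$Z = \frac{2210}{9999}$ ($Z = \left(-2210\right) \left(- \frac{1}{9999}\right) = \frac{2210}{9999} \approx 0.22102$)
$\frac{c{\left(17 \right)} - 43291}{-25606 + Z} = \frac{\left(-2 + 17^{2}\right) - 43291}{-25606 + \frac{2210}{9999}} = \frac{\left(-2 + 289\right) - 43291}{- \frac{256032184}{9999}} = \left(287 - 43291\right) \left(- \frac{9999}{256032184}\right) = \left(-43004\right) \left(- \frac{9999}{256032184}\right) = \frac{107499249}{64008046}$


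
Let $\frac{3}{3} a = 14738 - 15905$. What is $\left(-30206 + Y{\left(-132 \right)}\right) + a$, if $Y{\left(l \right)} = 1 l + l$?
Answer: $-31637$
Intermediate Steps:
$Y{\left(l \right)} = 2 l$ ($Y{\left(l \right)} = l + l = 2 l$)
$a = -1167$ ($a = 14738 - 15905 = -1167$)
$\left(-30206 + Y{\left(-132 \right)}\right) + a = \left(-30206 + 2 \left(-132\right)\right) - 1167 = \left(-30206 - 264\right) - 1167 = -30470 - 1167 = -31637$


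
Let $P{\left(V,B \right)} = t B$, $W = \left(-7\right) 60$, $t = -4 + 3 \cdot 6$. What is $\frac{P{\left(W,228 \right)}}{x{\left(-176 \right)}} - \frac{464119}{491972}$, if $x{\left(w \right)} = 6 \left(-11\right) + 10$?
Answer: $- \frac{28506523}{491972} \approx -57.943$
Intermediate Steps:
$x{\left(w \right)} = -56$ ($x{\left(w \right)} = -66 + 10 = -56$)
$t = 14$ ($t = -4 + 18 = 14$)
$W = -420$
$P{\left(V,B \right)} = 14 B$
$\frac{P{\left(W,228 \right)}}{x{\left(-176 \right)}} - \frac{464119}{491972} = \frac{14 \cdot 228}{-56} - \frac{464119}{491972} = 3192 \left(- \frac{1}{56}\right) - \frac{464119}{491972} = -57 - \frac{464119}{491972} = - \frac{28506523}{491972}$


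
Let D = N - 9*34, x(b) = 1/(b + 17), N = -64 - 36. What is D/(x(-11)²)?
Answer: -14616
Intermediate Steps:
N = -100
x(b) = 1/(17 + b)
D = -406 (D = -100 - 9*34 = -100 - 306 = -406)
D/(x(-11)²) = -406*(17 - 11)² = -406/((1/6)²) = -406/((⅙)²) = -406/1/36 = -406*36 = -14616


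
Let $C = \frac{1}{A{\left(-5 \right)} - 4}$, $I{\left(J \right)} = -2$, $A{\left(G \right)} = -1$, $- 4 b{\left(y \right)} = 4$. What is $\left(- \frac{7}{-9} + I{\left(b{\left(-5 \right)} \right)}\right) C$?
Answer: $\frac{11}{45} \approx 0.24444$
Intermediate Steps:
$b{\left(y \right)} = -1$ ($b{\left(y \right)} = \left(- \frac{1}{4}\right) 4 = -1$)
$C = - \frac{1}{5}$ ($C = \frac{1}{-1 - 4} = \frac{1}{-5} = - \frac{1}{5} \approx -0.2$)
$\left(- \frac{7}{-9} + I{\left(b{\left(-5 \right)} \right)}\right) C = \left(- \frac{7}{-9} - 2\right) \left(- \frac{1}{5}\right) = \left(\left(-7\right) \left(- \frac{1}{9}\right) - 2\right) \left(- \frac{1}{5}\right) = \left(\frac{7}{9} - 2\right) \left(- \frac{1}{5}\right) = \left(- \frac{11}{9}\right) \left(- \frac{1}{5}\right) = \frac{11}{45}$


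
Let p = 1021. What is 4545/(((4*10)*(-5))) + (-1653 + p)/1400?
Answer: -32447/1400 ≈ -23.176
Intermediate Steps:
4545/(((4*10)*(-5))) + (-1653 + p)/1400 = 4545/(((4*10)*(-5))) + (-1653 + 1021)/1400 = 4545/((40*(-5))) - 632*1/1400 = 4545/(-200) - 79/175 = 4545*(-1/200) - 79/175 = -909/40 - 79/175 = -32447/1400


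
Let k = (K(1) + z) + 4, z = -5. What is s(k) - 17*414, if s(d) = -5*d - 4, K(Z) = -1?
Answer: -7032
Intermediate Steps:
k = -2 (k = (-1 - 5) + 4 = -6 + 4 = -2)
s(d) = -4 - 5*d
s(k) - 17*414 = (-4 - 5*(-2)) - 17*414 = (-4 + 10) - 7038 = 6 - 7038 = -7032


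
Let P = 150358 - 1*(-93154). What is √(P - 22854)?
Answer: √220658 ≈ 469.74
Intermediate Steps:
P = 243512 (P = 150358 + 93154 = 243512)
√(P - 22854) = √(243512 - 22854) = √220658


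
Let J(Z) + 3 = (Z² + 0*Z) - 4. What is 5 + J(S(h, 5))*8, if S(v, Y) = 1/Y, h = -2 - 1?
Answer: -1267/25 ≈ -50.680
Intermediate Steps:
h = -3
S(v, Y) = 1/Y
J(Z) = -7 + Z² (J(Z) = -3 + ((Z² + 0*Z) - 4) = -3 + ((Z² + 0) - 4) = -3 + (Z² - 4) = -3 + (-4 + Z²) = -7 + Z²)
5 + J(S(h, 5))*8 = 5 + (-7 + (1/5)²)*8 = 5 + (-7 + (⅕)²)*8 = 5 + (-7 + 1/25)*8 = 5 - 174/25*8 = 5 - 1392/25 = -1267/25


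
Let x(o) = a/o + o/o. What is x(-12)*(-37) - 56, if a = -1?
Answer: -1153/12 ≈ -96.083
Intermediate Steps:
x(o) = 1 - 1/o (x(o) = -1/o + o/o = -1/o + 1 = 1 - 1/o)
x(-12)*(-37) - 56 = ((-1 - 12)/(-12))*(-37) - 56 = -1/12*(-13)*(-37) - 56 = (13/12)*(-37) - 56 = -481/12 - 56 = -1153/12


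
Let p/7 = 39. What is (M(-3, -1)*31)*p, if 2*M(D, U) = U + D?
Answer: -16926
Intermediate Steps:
p = 273 (p = 7*39 = 273)
M(D, U) = D/2 + U/2 (M(D, U) = (U + D)/2 = (D + U)/2 = D/2 + U/2)
(M(-3, -1)*31)*p = (((½)*(-3) + (½)*(-1))*31)*273 = ((-3/2 - ½)*31)*273 = -2*31*273 = -62*273 = -16926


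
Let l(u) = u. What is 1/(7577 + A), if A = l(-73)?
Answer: 1/7504 ≈ 0.00013326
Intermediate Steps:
A = -73
1/(7577 + A) = 1/(7577 - 73) = 1/7504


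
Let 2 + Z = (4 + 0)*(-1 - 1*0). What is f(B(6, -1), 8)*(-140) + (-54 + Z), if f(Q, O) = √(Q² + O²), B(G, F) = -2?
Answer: -60 - 280*√17 ≈ -1214.5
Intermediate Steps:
Z = -6 (Z = -2 + (4 + 0)*(-1 - 1*0) = -2 + 4*(-1 + 0) = -2 + 4*(-1) = -2 - 4 = -6)
f(Q, O) = √(O² + Q²)
f(B(6, -1), 8)*(-140) + (-54 + Z) = √(8² + (-2)²)*(-140) + (-54 - 6) = √(64 + 4)*(-140) - 60 = √68*(-140) - 60 = (2*√17)*(-140) - 60 = -280*√17 - 60 = -60 - 280*√17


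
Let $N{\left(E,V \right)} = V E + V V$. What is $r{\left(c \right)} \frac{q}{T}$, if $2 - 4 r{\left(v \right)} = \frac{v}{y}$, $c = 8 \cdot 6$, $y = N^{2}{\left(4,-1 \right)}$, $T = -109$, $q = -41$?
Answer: $- \frac{205}{654} \approx -0.31346$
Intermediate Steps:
$N{\left(E,V \right)} = V^{2} + E V$ ($N{\left(E,V \right)} = E V + V^{2} = V^{2} + E V$)
$y = 9$ ($y = \left(- (4 - 1)\right)^{2} = \left(\left(-1\right) 3\right)^{2} = \left(-3\right)^{2} = 9$)
$c = 48$
$r{\left(v \right)} = \frac{1}{2} - \frac{v}{36}$ ($r{\left(v \right)} = \frac{1}{2} - \frac{v \frac{1}{9}}{4} = \frac{1}{2} - \frac{\frac{1}{9} v}{4} = \frac{1}{2} - \frac{v}{36}$)
$r{\left(c \right)} \frac{q}{T} = \left(\frac{1}{2} - \frac{4}{3}\right) \left(- \frac{41}{-109}\right) = \left(\frac{1}{2} - \frac{4}{3}\right) \left(\left(-41\right) \left(- \frac{1}{109}\right)\right) = \left(- \frac{5}{6}\right) \frac{41}{109} = - \frac{205}{654}$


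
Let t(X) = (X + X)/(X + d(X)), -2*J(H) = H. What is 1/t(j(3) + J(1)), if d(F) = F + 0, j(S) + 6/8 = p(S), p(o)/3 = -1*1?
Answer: 1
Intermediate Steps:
J(H) = -H/2
p(o) = -3 (p(o) = 3*(-1*1) = 3*(-1) = -3)
j(S) = -15/4 (j(S) = -3/4 - 3 = -15/4)
d(F) = F
t(X) = 1 (t(X) = (X + X)/(X + X) = (2*X)/((2*X)) = (2*X)*(1/(2*X)) = 1)
1/t(j(3) + J(1)) = 1/1 = 1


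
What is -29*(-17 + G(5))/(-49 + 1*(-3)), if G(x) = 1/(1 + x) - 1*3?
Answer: -3451/312 ≈ -11.061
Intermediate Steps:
G(x) = -3 + 1/(1 + x) (G(x) = 1/(1 + x) - 3 = -3 + 1/(1 + x))
-29*(-17 + G(5))/(-49 + 1*(-3)) = -29*(-17 + (-2 - 3*5)/(1 + 5))/(-49 + 1*(-3)) = -29*(-17 + (-2 - 15)/6)/(-49 - 3) = -29*(-17 + (⅙)*(-17))/(-52) = -29*(-17 - 17/6)*(-1)/52 = -(-3451)*(-1)/(6*52) = -29*119/312 = -3451/312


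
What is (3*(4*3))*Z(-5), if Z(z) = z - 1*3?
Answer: -288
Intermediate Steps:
Z(z) = -3 + z (Z(z) = z - 3 = -3 + z)
(3*(4*3))*Z(-5) = (3*(4*3))*(-3 - 5) = (3*12)*(-8) = 36*(-8) = -288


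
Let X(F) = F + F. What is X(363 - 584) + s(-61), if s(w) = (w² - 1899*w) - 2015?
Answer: 117103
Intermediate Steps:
s(w) = -2015 + w² - 1899*w
X(F) = 2*F
X(363 - 584) + s(-61) = 2*(363 - 584) + (-2015 + (-61)² - 1899*(-61)) = 2*(-221) + (-2015 + 3721 + 115839) = -442 + 117545 = 117103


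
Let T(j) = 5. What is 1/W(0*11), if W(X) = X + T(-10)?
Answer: 1/5 ≈ 0.20000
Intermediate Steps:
W(X) = 5 + X (W(X) = X + 5 = 5 + X)
1/W(0*11) = 1/(5 + 0*11) = 1/(5 + 0) = 1/5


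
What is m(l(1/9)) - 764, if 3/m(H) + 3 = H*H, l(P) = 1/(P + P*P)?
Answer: -1594368/2087 ≈ -763.95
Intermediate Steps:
l(P) = 1/(P + P²)
m(H) = 3/(-3 + H²) (m(H) = 3/(-3 + H*H) = 3/(-3 + H²))
m(l(1/9)) - 764 = 3/(-3 + (1/((1/9)*(1 + 1/9)))²) - 764 = 3/(-3 + (1/((⅑)*(1 + ⅑)))²) - 764 = 3/(-3 + (9/(10/9))²) - 764 = 3/(-3 + (9*(9/10))²) - 764 = 3/(-3 + (81/10)²) - 764 = 3/(-3 + 6561/100) - 764 = 3/(6261/100) - 764 = 3*(100/6261) - 764 = 100/2087 - 764 = -1594368/2087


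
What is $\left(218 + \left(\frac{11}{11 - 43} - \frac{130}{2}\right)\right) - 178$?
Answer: $- \frac{811}{32} \approx -25.344$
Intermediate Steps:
$\left(218 + \left(\frac{11}{11 - 43} - \frac{130}{2}\right)\right) - 178 = \left(218 + \left(\frac{11}{11 - 43} - 65\right)\right) - 178 = \left(218 - \left(65 - \frac{11}{-32}\right)\right) - 178 = \left(218 + \left(11 \left(- \frac{1}{32}\right) - 65\right)\right) - 178 = \left(218 - \frac{2091}{32}\right) - 178 = \frac{4885}{32} - 178 = - \frac{811}{32}$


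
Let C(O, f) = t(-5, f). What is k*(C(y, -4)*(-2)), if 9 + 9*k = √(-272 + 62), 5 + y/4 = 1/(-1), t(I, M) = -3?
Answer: -6 + 2*I*√210/3 ≈ -6.0 + 9.6609*I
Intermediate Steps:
y = -24 (y = -20 + 4*(1/(-1)) = -20 + 4*(1*(-1)) = -20 + 4*(-1) = -20 - 4 = -24)
C(O, f) = -3
k = -1 + I*√210/9 (k = -1 + √(-272 + 62)/9 = -1 + √(-210)/9 = -1 + (I*√210)/9 = -1 + I*√210/9 ≈ -1.0 + 1.6102*I)
k*(C(y, -4)*(-2)) = (-1 + I*√210/9)*(-3*(-2)) = (-1 + I*√210/9)*6 = -6 + 2*I*√210/3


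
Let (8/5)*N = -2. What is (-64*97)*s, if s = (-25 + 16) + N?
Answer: 63632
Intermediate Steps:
N = -5/4 (N = (5/8)*(-2) = -5/4 ≈ -1.2500)
s = -41/4 (s = (-25 + 16) - 5/4 = -9 - 5/4 = -41/4 ≈ -10.250)
(-64*97)*s = -64*97*(-41/4) = -6208*(-41/4) = 63632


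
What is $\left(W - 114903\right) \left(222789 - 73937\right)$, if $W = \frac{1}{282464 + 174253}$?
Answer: $- \frac{7811478097339400}{456717} \approx -1.7104 \cdot 10^{10}$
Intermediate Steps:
$W = \frac{1}{456717} \approx 2.1895 \cdot 10^{-6}$
$\left(W - 114903\right) \left(222789 - 73937\right) = \left(\frac{1}{456717} - 114903\right) \left(222789 - 73937\right) = \left(- \frac{52478153450}{456717}\right) 148852 = - \frac{7811478097339400}{456717}$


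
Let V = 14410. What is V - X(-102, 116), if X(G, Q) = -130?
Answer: 14540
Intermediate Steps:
V - X(-102, 116) = 14410 - 1*(-130) = 14410 + 130 = 14540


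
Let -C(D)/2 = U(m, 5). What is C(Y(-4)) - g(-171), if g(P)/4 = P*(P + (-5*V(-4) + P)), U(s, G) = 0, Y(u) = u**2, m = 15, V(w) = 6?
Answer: -254448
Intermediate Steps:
C(D) = 0 (C(D) = -2*0 = 0)
g(P) = 4*P*(-30 + 2*P) (g(P) = 4*(P*(P + (-5*6 + P))) = 4*(P*(P + (-30 + P))) = 4*(P*(-30 + 2*P)) = 4*P*(-30 + 2*P))
C(Y(-4)) - g(-171) = 0 - 8*(-171)*(-15 - 171) = 0 - 8*(-171)*(-186) = 0 - 1*254448 = 0 - 254448 = -254448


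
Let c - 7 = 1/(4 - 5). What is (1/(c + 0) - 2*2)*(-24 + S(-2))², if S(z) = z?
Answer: -7774/3 ≈ -2591.3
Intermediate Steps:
c = 6 (c = 7 + 1/(4 - 5) = 7 + 1/(-1) = 7 - 1 = 6)
(1/(c + 0) - 2*2)*(-24 + S(-2))² = (1/(6 + 0) - 2*2)*(-24 - 2)² = (1/6 - 4)*(-26)² = (⅙ - 4)*676 = -23/6*676 = -7774/3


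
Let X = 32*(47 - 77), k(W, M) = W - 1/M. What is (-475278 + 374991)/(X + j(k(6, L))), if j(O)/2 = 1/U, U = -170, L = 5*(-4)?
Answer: 8524395/81601 ≈ 104.46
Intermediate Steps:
L = -20
X = -960 (X = 32*(-30) = -960)
j(O) = -1/85 (j(O) = 2/(-170) = 2*(-1/170) = -1/85)
(-475278 + 374991)/(X + j(k(6, L))) = (-475278 + 374991)/(-960 - 1/85) = -100287/(-81601/85) = -100287*(-85/81601) = 8524395/81601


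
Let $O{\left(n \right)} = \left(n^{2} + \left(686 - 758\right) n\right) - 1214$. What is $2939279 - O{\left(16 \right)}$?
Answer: $2941389$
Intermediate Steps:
$O{\left(n \right)} = -1214 + n^{2} - 72 n$ ($O{\left(n \right)} = \left(n^{2} + \left(686 - 758\right) n\right) - 1214 = \left(n^{2} - 72 n\right) - 1214 = -1214 + n^{2} - 72 n$)
$2939279 - O{\left(16 \right)} = 2939279 - \left(-1214 + 16^{2} - 1152\right) = 2939279 - \left(-1214 + 256 - 1152\right) = 2939279 - -2110 = 2939279 + 2110 = 2941389$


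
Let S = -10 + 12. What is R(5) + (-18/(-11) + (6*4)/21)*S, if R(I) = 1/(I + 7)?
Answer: 5213/924 ≈ 5.6418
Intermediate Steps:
R(I) = 1/(7 + I)
S = 2
R(5) + (-18/(-11) + (6*4)/21)*S = 1/(7 + 5) + (-18/(-11) + (6*4)/21)*2 = 1/12 + (-18*(-1/11) + 24*(1/21))*2 = 1/12 + (18/11 + 8/7)*2 = 1/12 + (214/77)*2 = 1/12 + 428/77 = 5213/924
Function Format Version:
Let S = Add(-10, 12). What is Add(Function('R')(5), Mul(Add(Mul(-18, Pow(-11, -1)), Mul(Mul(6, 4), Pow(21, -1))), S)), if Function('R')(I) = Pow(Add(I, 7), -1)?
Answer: Rational(5213, 924) ≈ 5.6418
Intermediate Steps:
Function('R')(I) = Pow(Add(7, I), -1)
S = 2
Add(Function('R')(5), Mul(Add(Mul(-18, Pow(-11, -1)), Mul(Mul(6, 4), Pow(21, -1))), S)) = Add(Pow(Add(7, 5), -1), Mul(Add(Mul(-18, Pow(-11, -1)), Mul(Mul(6, 4), Pow(21, -1))), 2)) = Add(Pow(12, -1), Mul(Add(Mul(-18, Rational(-1, 11)), Mul(24, Rational(1, 21))), 2)) = Add(Rational(1, 12), Mul(Add(Rational(18, 11), Rational(8, 7)), 2)) = Add(Rational(1, 12), Mul(Rational(214, 77), 2)) = Add(Rational(1, 12), Rational(428, 77)) = Rational(5213, 924)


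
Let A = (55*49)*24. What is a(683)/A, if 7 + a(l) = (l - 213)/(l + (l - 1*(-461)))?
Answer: -12319/118170360 ≈ -0.00010425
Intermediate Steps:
A = 64680 (A = 2695*24 = 64680)
a(l) = -7 + (-213 + l)/(461 + 2*l) (a(l) = -7 + (l - 213)/(l + (l - 1*(-461))) = -7 + (-213 + l)/(l + (l + 461)) = -7 + (-213 + l)/(l + (461 + l)) = -7 + (-213 + l)/(461 + 2*l))
a(683)/A = ((-3440 - 13*683)/(461 + 2*683))/64680 = ((-3440 - 8879)/(461 + 1366))*(1/64680) = (-12319/1827)*(1/64680) = ((1/1827)*(-12319))*(1/64680) = -12319/1827*1/64680 = -12319/118170360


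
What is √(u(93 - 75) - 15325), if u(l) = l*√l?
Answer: √(-15325 + 54*√2) ≈ 123.49*I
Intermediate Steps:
u(l) = l^(3/2)
√(u(93 - 75) - 15325) = √((93 - 75)^(3/2) - 15325) = √(18^(3/2) - 15325) = √(54*√2 - 15325) = √(-15325 + 54*√2)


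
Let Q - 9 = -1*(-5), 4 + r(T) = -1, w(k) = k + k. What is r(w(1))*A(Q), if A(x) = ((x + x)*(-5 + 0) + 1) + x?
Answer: 625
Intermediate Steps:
w(k) = 2*k
r(T) = -5 (r(T) = -4 - 1 = -5)
Q = 14 (Q = 9 - 1*(-5) = 9 + 5 = 14)
A(x) = 1 - 9*x (A(x) = ((2*x)*(-5) + 1) + x = (-10*x + 1) + x = (1 - 10*x) + x = 1 - 9*x)
r(w(1))*A(Q) = -5*(1 - 9*14) = -5*(1 - 126) = -5*(-125) = 625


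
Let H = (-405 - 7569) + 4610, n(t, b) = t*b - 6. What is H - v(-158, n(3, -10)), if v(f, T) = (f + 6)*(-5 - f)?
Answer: 19892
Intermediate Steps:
n(t, b) = -6 + b*t (n(t, b) = b*t - 6 = -6 + b*t)
H = -3364 (H = -7974 + 4610 = -3364)
v(f, T) = (-5 - f)*(6 + f) (v(f, T) = (6 + f)*(-5 - f) = (-5 - f)*(6 + f))
H - v(-158, n(3, -10)) = -3364 - (-30 - 1*(-158)² - 11*(-158)) = -3364 - (-30 - 1*24964 + 1738) = -3364 - (-30 - 24964 + 1738) = -3364 - 1*(-23256) = -3364 + 23256 = 19892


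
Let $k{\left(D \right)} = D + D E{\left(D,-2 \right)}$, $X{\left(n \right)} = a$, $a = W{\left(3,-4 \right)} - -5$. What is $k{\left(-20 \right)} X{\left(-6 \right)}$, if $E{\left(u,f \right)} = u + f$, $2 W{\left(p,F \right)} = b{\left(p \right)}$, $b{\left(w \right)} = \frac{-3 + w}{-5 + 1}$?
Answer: $2100$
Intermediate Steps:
$b{\left(w \right)} = \frac{3}{4} - \frac{w}{4}$ ($b{\left(w \right)} = \frac{-3 + w}{-4} = \left(-3 + w\right) \left(- \frac{1}{4}\right) = \frac{3}{4} - \frac{w}{4}$)
$W{\left(p,F \right)} = \frac{3}{8} - \frac{p}{8}$ ($W{\left(p,F \right)} = \frac{\frac{3}{4} - \frac{p}{4}}{2} = \frac{3}{8} - \frac{p}{8}$)
$E{\left(u,f \right)} = f + u$
$a = 5$ ($a = \left(\frac{3}{8} - \frac{3}{8}\right) - -5 = \left(\frac{3}{8} - \frac{3}{8}\right) + 5 = 0 + 5 = 5$)
$X{\left(n \right)} = 5$
$k{\left(D \right)} = D + D \left(-2 + D\right)$
$k{\left(-20 \right)} X{\left(-6 \right)} = - 20 \left(-1 - 20\right) 5 = \left(-20\right) \left(-21\right) 5 = 420 \cdot 5 = 2100$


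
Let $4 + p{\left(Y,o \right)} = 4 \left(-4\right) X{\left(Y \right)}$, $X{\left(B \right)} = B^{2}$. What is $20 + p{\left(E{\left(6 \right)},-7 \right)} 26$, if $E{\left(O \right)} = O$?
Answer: $-15060$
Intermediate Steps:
$p{\left(Y,o \right)} = -4 - 16 Y^{2}$ ($p{\left(Y,o \right)} = -4 + 4 \left(-4\right) Y^{2} = -4 - 16 Y^{2}$)
$20 + p{\left(E{\left(6 \right)},-7 \right)} 26 = 20 + \left(-4 - 16 \cdot 6^{2}\right) 26 = 20 + \left(-4 - 576\right) 26 = 20 - 15080 = -15060$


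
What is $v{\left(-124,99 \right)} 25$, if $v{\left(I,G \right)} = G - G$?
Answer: $0$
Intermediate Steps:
$v{\left(I,G \right)} = 0$
$v{\left(-124,99 \right)} 25 = 0 \cdot 25 = 0$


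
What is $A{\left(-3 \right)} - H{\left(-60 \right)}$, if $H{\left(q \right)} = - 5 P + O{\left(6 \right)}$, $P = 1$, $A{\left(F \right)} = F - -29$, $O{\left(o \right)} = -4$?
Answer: $35$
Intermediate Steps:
$A{\left(F \right)} = 29 + F$ ($A{\left(F \right)} = F + 29 = 29 + F$)
$H{\left(q \right)} = -9$ ($H{\left(q \right)} = \left(-5\right) 1 - 4 = -5 - 4 = -9$)
$A{\left(-3 \right)} - H{\left(-60 \right)} = \left(29 - 3\right) - -9 = 26 + 9 = 35$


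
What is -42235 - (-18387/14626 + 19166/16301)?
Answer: -10069582817539/238418426 ≈ -42235.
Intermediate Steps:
-42235 - (-18387/14626 + 19166/16301) = -42235 - 1*(-19404571/238418426) = -42235 + 19404571/238418426 = -10069582817539/238418426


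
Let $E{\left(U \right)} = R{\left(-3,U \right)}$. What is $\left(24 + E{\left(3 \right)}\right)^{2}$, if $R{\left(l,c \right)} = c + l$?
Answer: $576$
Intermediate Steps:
$E{\left(U \right)} = -3 + U$ ($E{\left(U \right)} = U - 3 = -3 + U$)
$\left(24 + E{\left(3 \right)}\right)^{2} = \left(24 + \left(-3 + 3\right)\right)^{2} = \left(24 + 0\right)^{2} = 24^{2} = 576$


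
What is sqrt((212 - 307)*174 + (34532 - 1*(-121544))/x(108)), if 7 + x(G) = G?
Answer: I*sqrt(152858854)/101 ≈ 122.41*I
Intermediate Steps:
x(G) = -7 + G
sqrt((212 - 307)*174 + (34532 - 1*(-121544))/x(108)) = sqrt((212 - 307)*174 + (34532 - 1*(-121544))/(-7 + 108)) = sqrt(-95*174 + (34532 + 121544)/101) = sqrt(-16530 + 156076*(1/101)) = sqrt(-16530 + 156076/101) = sqrt(-1513454/101) = I*sqrt(152858854)/101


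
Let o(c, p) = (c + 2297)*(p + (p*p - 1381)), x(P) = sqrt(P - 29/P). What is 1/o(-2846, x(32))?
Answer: 460768/341468661327 + 128*sqrt(1990)/1024405983981 ≈ 1.3549e-6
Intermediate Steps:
o(c, p) = (2297 + c)*(-1381 + p + p**2) (o(c, p) = (2297 + c)*(p + (p**2 - 1381)) = (2297 + c)*(p + (-1381 + p**2)) = (2297 + c)*(-1381 + p + p**2))
1/o(-2846, x(32)) = 1/(-3172157 - 1381*(-2846) + 2297*sqrt(32 - 29/32) + 2297*(sqrt(32 - 29/32))**2 - 2846*sqrt(32 - 29/32) - 2846*(sqrt(32 - 29/32))**2) = 1/(-3172157 + 3930326 + 2297*sqrt(32 - 29*1/32) + 2297*(sqrt(32 - 29*1/32))**2 - 2846*sqrt(32 - 29*1/32) - 2846*(sqrt(32 - 29*1/32))**2) = 1/(-3172157 + 3930326 + 2297*sqrt(32 - 29/32) + 2297*(sqrt(32 - 29/32))**2 - 2846*sqrt(32 - 29/32) - 2846*(sqrt(32 - 29/32))**2) = 1/(-3172157 + 3930326 + 2297*sqrt(995/32) + 2297*(sqrt(995/32))**2 - 1423*sqrt(1990)/4 - 2846*(sqrt(995/32))**2) = 1/(-3172157 + 3930326 + 2297*(sqrt(1990)/8) + 2297*(sqrt(1990)/8)**2 - 1423*sqrt(1990)/4 - 2846*(sqrt(1990)/8)**2) = 1/(-3172157 + 3930326 + 2297*sqrt(1990)/8 + 2297*(995/32) - 1423*sqrt(1990)/4 - 2846*995/32) = 1/(-3172157 + 3930326 + 2297*sqrt(1990)/8 + 2285515/32 - 1423*sqrt(1990)/4 - 1415885/16) = 1/(23715153/32 - 549*sqrt(1990)/8)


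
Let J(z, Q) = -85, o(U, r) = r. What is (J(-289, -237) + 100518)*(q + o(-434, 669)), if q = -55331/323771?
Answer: 21748511853644/323771 ≈ 6.7172e+7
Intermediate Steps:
q = -55331/323771 (q = -55331*1/323771 = -55331/323771 ≈ -0.17090)
(J(-289, -237) + 100518)*(q + o(-434, 669)) = (-85 + 100518)*(-55331/323771 + 669) = 100433*(216547468/323771) = 21748511853644/323771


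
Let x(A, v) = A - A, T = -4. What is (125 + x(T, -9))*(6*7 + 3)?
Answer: 5625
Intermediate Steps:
x(A, v) = 0
(125 + x(T, -9))*(6*7 + 3) = (125 + 0)*(6*7 + 3) = 125*(42 + 3) = 125*45 = 5625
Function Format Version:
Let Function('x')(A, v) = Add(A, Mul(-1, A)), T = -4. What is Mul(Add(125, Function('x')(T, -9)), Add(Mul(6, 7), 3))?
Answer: 5625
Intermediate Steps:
Function('x')(A, v) = 0
Mul(Add(125, Function('x')(T, -9)), Add(Mul(6, 7), 3)) = Mul(Add(125, 0), Add(Mul(6, 7), 3)) = Mul(125, Add(42, 3)) = Mul(125, 45) = 5625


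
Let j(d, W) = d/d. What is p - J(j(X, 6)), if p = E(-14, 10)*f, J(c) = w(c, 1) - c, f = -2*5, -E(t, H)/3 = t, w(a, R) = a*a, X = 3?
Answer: -420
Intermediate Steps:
w(a, R) = a**2
E(t, H) = -3*t
j(d, W) = 1
f = -10
J(c) = c**2 - c
p = -420 (p = -3*(-14)*(-10) = 42*(-10) = -420)
p - J(j(X, 6)) = -420 - (-1 + 1) = -420 - 0 = -420 - 1*0 = -420 + 0 = -420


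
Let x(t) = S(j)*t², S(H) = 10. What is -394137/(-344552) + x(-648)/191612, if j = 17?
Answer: 380577252231/16505074456 ≈ 23.058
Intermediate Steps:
x(t) = 10*t²
-394137/(-344552) + x(-648)/191612 = -394137/(-344552) + (10*(-648)²)/191612 = -394137*(-1/344552) + (10*419904)*(1/191612) = 394137/344552 + 4199040*(1/191612) = 394137/344552 + 1049760/47903 = 380577252231/16505074456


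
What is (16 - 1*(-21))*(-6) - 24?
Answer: -246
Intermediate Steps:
(16 - 1*(-21))*(-6) - 24 = (16 + 21)*(-6) - 24 = 37*(-6) - 24 = -222 - 24 = -246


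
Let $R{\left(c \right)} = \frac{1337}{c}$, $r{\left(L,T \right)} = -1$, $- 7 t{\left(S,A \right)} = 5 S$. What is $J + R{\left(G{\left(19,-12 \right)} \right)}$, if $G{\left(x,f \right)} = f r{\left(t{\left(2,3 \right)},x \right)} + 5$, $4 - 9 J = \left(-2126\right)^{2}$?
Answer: $- \frac{8536199}{17} \approx -5.0213 \cdot 10^{5}$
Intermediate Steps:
$t{\left(S,A \right)} = - \frac{5 S}{7}$
$J = -502208$ ($J = \frac{4}{9} - \frac{\left(-2126\right)^{2}}{9} = \frac{4}{9} - \frac{4519876}{9} = -502208$)
$G{\left(x,f \right)} = 5 - f$ ($G{\left(x,f \right)} = f \left(-1\right) + 5 = - f + 5 = 5 - f$)
$J + R{\left(G{\left(19,-12 \right)} \right)} = -502208 + \frac{1337}{5 - -12} = -502208 + \frac{1337}{5 + 12} = -502208 + \frac{1337}{17} = - \frac{8536199}{17}$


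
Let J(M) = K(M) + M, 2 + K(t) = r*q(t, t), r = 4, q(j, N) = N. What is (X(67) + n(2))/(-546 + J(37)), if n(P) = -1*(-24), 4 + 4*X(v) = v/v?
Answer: -31/484 ≈ -0.064050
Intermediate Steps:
X(v) = -3/4 (X(v) = -1 + (v/v)/4 = -1 + (1/4)*1 = -1 + 1/4 = -3/4)
n(P) = 24
K(t) = -2 + 4*t
J(M) = -2 + 5*M (J(M) = (-2 + 4*M) + M = -2 + 5*M)
(X(67) + n(2))/(-546 + J(37)) = (-3/4 + 24)/(-546 + (-2 + 5*37)) = 93/(4*(-546 + (-2 + 185))) = 93/(4*(-546 + 183)) = (93/4)/(-363) = (93/4)*(-1/363) = -31/484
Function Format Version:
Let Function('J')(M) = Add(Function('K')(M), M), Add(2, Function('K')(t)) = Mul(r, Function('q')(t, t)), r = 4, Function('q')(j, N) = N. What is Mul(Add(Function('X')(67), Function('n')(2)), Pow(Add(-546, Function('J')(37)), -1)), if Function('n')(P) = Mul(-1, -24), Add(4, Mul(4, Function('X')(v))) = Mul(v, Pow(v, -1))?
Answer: Rational(-31, 484) ≈ -0.064050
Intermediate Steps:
Function('X')(v) = Rational(-3, 4) (Function('X')(v) = Add(-1, Mul(Rational(1, 4), Mul(v, Pow(v, -1)))) = Add(-1, Mul(Rational(1, 4), 1)) = Add(-1, Rational(1, 4)) = Rational(-3, 4))
Function('n')(P) = 24
Function('K')(t) = Add(-2, Mul(4, t))
Function('J')(M) = Add(-2, Mul(5, M)) (Function('J')(M) = Add(Add(-2, Mul(4, M)), M) = Add(-2, Mul(5, M)))
Mul(Add(Function('X')(67), Function('n')(2)), Pow(Add(-546, Function('J')(37)), -1)) = Mul(Add(Rational(-3, 4), 24), Pow(Add(-546, Add(-2, Mul(5, 37))), -1)) = Mul(Rational(93, 4), Pow(Add(-546, Add(-2, 185)), -1)) = Mul(Rational(93, 4), Pow(Add(-546, 183), -1)) = Mul(Rational(93, 4), Pow(-363, -1)) = Mul(Rational(93, 4), Rational(-1, 363)) = Rational(-31, 484)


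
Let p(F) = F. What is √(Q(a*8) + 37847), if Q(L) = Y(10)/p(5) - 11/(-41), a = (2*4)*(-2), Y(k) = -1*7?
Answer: √1590472615/205 ≈ 194.54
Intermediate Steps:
Y(k) = -7
a = -16 (a = 8*(-2) = -16)
Q(L) = -232/205 (Q(L) = -7/5 - 11/(-41) = -7*⅕ - 11*(-1/41) = -7/5 + 11/41 = -232/205)
√(Q(a*8) + 37847) = √(-232/205 + 37847) = √(7758403/205) = √1590472615/205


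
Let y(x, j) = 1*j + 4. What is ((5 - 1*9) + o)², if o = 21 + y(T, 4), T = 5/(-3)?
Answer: 625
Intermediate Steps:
T = -5/3 (T = 5*(-⅓) = -5/3 ≈ -1.6667)
y(x, j) = 4 + j (y(x, j) = j + 4 = 4 + j)
o = 29 (o = 21 + (4 + 4) = 21 + 8 = 29)
((5 - 1*9) + o)² = ((5 - 1*9) + 29)² = ((5 - 9) + 29)² = (-4 + 29)² = 25² = 625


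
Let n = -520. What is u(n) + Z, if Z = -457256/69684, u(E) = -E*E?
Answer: -4710752714/17421 ≈ -2.7041e+5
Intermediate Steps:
u(E) = -E²
Z = -114314/17421 (Z = -457256*1/69684 = -114314/17421 ≈ -6.5619)
u(n) + Z = -1*(-520)² - 114314/17421 = -1*270400 - 114314/17421 = -270400 - 114314/17421 = -4710752714/17421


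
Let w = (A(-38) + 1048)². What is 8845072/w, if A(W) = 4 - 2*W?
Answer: 552817/79524 ≈ 6.9516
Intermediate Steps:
w = 1272384 (w = ((4 - 2*(-38)) + 1048)² = ((4 + 76) + 1048)² = (80 + 1048)² = 1128² = 1272384)
8845072/w = 8845072/1272384 = 8845072*(1/1272384) = 552817/79524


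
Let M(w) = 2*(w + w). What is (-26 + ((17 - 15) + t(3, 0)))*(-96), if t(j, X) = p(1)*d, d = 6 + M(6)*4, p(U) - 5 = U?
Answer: -56448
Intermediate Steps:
p(U) = 5 + U
M(w) = 4*w (M(w) = 2*(2*w) = 4*w)
d = 102 (d = 6 + (4*6)*4 = 6 + 24*4 = 6 + 96 = 102)
t(j, X) = 612 (t(j, X) = (5 + 1)*102 = 6*102 = 612)
(-26 + ((17 - 15) + t(3, 0)))*(-96) = (-26 + ((17 - 15) + 612))*(-96) = (-26 + (2 + 612))*(-96) = (-26 + 614)*(-96) = 588*(-96) = -56448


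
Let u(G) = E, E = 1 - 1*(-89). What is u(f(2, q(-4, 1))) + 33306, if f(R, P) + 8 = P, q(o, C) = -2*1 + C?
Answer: 33396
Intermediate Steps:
q(o, C) = -2 + C
f(R, P) = -8 + P
E = 90 (E = 1 + 89 = 90)
u(G) = 90
u(f(2, q(-4, 1))) + 33306 = 90 + 33306 = 33396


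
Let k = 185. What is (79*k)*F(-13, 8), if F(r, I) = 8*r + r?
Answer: -1709955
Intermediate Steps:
F(r, I) = 9*r
(79*k)*F(-13, 8) = (79*185)*(9*(-13)) = 14615*(-117) = -1709955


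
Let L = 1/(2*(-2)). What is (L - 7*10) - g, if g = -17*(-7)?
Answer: -757/4 ≈ -189.25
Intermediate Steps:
g = 119
L = -¼ (L = 1/(-4) = -¼ ≈ -0.25000)
(L - 7*10) - g = (-¼ - 7*10) - 1*119 = (-¼ - 70) - 119 = -281/4 - 119 = -757/4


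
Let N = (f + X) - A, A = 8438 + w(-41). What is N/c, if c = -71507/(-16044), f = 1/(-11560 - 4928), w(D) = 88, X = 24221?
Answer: 345987735583/98250618 ≈ 3521.5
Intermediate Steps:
f = -1/16488 (f = 1/(-16488) = -1/16488 ≈ -6.0650e-5)
A = 8526 (A = 8438 + 88 = 8526)
c = 71507/16044 (c = -71507*(-1/16044) = 71507/16044 ≈ 4.4569)
N = 258779159/16488 (N = (-1/16488 + 24221) - 1*8526 = 399355847/16488 - 8526 = 258779159/16488 ≈ 15695.)
N/c = 258779159/(16488*(71507/16044)) = (258779159/16488)*(16044/71507) = 345987735583/98250618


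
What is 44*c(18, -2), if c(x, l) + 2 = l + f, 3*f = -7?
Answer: -836/3 ≈ -278.67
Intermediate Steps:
f = -7/3 (f = (⅓)*(-7) = -7/3 ≈ -2.3333)
c(x, l) = -13/3 + l (c(x, l) = -2 + (l - 7/3) = -2 + (-7/3 + l) = -13/3 + l)
44*c(18, -2) = 44*(-13/3 - 2) = 44*(-19/3) = -836/3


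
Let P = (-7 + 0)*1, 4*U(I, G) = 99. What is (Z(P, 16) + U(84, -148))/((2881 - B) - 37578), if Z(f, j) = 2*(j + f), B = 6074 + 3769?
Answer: -171/178160 ≈ -0.00095981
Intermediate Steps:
B = 9843
U(I, G) = 99/4 (U(I, G) = (¼)*99 = 99/4)
P = -7 (P = -7*1 = -7)
Z(f, j) = 2*f + 2*j (Z(f, j) = 2*(f + j) = 2*f + 2*j)
(Z(P, 16) + U(84, -148))/((2881 - B) - 37578) = ((2*(-7) + 2*16) + 99/4)/((2881 - 1*9843) - 37578) = ((-14 + 32) + 99/4)/((2881 - 9843) - 37578) = (18 + 99/4)/(-6962 - 37578) = (171/4)/(-44540) = (171/4)*(-1/44540) = -171/178160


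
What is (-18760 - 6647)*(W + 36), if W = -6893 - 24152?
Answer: 787845663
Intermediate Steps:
W = -31045
(-18760 - 6647)*(W + 36) = (-18760 - 6647)*(-31045 + 36) = -25407*(-31009) = 787845663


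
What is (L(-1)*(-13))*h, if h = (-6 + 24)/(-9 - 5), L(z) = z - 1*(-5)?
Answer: 468/7 ≈ 66.857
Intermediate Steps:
L(z) = 5 + z (L(z) = z + 5 = 5 + z)
h = -9/7 (h = 18/(-14) = 18*(-1/14) = -9/7 ≈ -1.2857)
(L(-1)*(-13))*h = ((5 - 1)*(-13))*(-9/7) = (4*(-13))*(-9/7) = -52*(-9/7) = 468/7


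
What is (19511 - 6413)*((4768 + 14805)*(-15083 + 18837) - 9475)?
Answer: 962278192566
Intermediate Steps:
(19511 - 6413)*((4768 + 14805)*(-15083 + 18837) - 9475) = 13098*(19573*3754 - 9475) = 13098*(73477042 - 9475) = 13098*73467567 = 962278192566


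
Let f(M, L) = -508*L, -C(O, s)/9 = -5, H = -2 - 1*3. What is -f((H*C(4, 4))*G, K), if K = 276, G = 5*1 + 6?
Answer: 140208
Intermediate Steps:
H = -5 (H = -2 - 3 = -5)
G = 11 (G = 5 + 6 = 11)
C(O, s) = 45 (C(O, s) = -9*(-5) = 45)
-f((H*C(4, 4))*G, K) = -(-508)*276 = -1*(-140208) = 140208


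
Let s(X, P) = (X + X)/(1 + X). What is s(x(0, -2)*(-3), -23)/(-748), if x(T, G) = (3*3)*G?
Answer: -27/10285 ≈ -0.0026252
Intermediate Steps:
x(T, G) = 9*G
s(X, P) = 2*X/(1 + X) (s(X, P) = (2*X)/(1 + X) = 2*X/(1 + X))
s(x(0, -2)*(-3), -23)/(-748) = (2*((9*(-2))*(-3))/(1 + (9*(-2))*(-3)))/(-748) = (2*(-18*(-3))/(1 - 18*(-3)))*(-1/748) = (2*54/(1 + 54))*(-1/748) = (2*54/55)*(-1/748) = (2*54*(1/55))*(-1/748) = (108/55)*(-1/748) = -27/10285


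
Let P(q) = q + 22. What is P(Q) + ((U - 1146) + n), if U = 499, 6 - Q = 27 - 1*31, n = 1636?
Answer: 1021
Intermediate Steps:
Q = 10 (Q = 6 - (27 - 1*31) = 6 - (27 - 31) = 6 - 1*(-4) = 6 + 4 = 10)
P(q) = 22 + q
P(Q) + ((U - 1146) + n) = (22 + 10) + ((499 - 1146) + 1636) = 32 + (-647 + 1636) = 32 + 989 = 1021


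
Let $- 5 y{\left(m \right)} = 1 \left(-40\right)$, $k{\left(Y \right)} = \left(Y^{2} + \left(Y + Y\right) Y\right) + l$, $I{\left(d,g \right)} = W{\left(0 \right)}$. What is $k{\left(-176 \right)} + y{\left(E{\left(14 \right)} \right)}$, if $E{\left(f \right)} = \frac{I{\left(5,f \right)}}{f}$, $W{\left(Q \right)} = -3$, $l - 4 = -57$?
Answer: $92883$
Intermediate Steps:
$l = -53$ ($l = 4 - 57 = -53$)
$I{\left(d,g \right)} = -3$
$k{\left(Y \right)} = -53 + 3 Y^{2}$ ($k{\left(Y \right)} = \left(Y^{2} + \left(Y + Y\right) Y\right) - 53 = \left(Y^{2} + 2 Y Y\right) - 53 = \left(Y^{2} + 2 Y^{2}\right) - 53 = 3 Y^{2} - 53 = -53 + 3 Y^{2}$)
$E{\left(f \right)} = - \frac{3}{f}$
$y{\left(m \right)} = 8$ ($y{\left(m \right)} = - \frac{1 \left(-40\right)}{5} = \left(- \frac{1}{5}\right) \left(-40\right) = 8$)
$k{\left(-176 \right)} + y{\left(E{\left(14 \right)} \right)} = \left(-53 + 3 \left(-176\right)^{2}\right) + 8 = \left(-53 + 3 \cdot 30976\right) + 8 = \left(-53 + 92928\right) + 8 = 92875 + 8 = 92883$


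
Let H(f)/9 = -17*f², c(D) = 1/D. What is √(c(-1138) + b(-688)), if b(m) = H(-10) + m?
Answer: I*√20705164610/1138 ≈ 126.44*I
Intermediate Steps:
H(f) = -153*f² (H(f) = 9*(-17*f²) = -153*f²)
b(m) = -15300 + m (b(m) = -153*(-10)² + m = -153*100 + m = -15300 + m)
√(c(-1138) + b(-688)) = √(1/(-1138) + (-15300 - 688)) = √(-1/1138 - 15988) = √(-18194345/1138) = I*√20705164610/1138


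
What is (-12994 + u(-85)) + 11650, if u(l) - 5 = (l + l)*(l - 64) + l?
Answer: 23906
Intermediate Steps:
u(l) = 5 + l + 2*l*(-64 + l) (u(l) = 5 + ((l + l)*(l - 64) + l) = 5 + ((2*l)*(-64 + l) + l) = 5 + (2*l*(-64 + l) + l) = 5 + (l + 2*l*(-64 + l)) = 5 + l + 2*l*(-64 + l))
(-12994 + u(-85)) + 11650 = (-12994 + (5 - 127*(-85) + 2*(-85)²)) + 11650 = (-12994 + (5 + 10795 + 2*7225)) + 11650 = (-12994 + (5 + 10795 + 14450)) + 11650 = (-12994 + 25250) + 11650 = 12256 + 11650 = 23906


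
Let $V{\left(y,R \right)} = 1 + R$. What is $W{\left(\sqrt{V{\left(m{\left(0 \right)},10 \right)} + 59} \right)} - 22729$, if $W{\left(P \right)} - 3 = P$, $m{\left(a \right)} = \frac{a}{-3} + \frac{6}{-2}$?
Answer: $-22726 + \sqrt{70} \approx -22718.0$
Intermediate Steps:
$m{\left(a \right)} = -3 - \frac{a}{3}$ ($m{\left(a \right)} = a \left(- \frac{1}{3}\right) + 6 \left(- \frac{1}{2}\right) = - \frac{a}{3} - 3 = -3 - \frac{a}{3}$)
$W{\left(P \right)} = 3 + P$
$W{\left(\sqrt{V{\left(m{\left(0 \right)},10 \right)} + 59} \right)} - 22729 = \left(3 + \sqrt{\left(1 + 10\right) + 59}\right) - 22729 = \left(3 + \sqrt{11 + 59}\right) - 22729 = \left(3 + \sqrt{70}\right) - 22729 = -22726 + \sqrt{70}$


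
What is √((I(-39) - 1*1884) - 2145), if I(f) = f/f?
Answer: 2*I*√1007 ≈ 63.467*I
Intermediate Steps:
I(f) = 1
√((I(-39) - 1*1884) - 2145) = √((1 - 1*1884) - 2145) = √((1 - 1884) - 2145) = √(-1883 - 2145) = √(-4028) = 2*I*√1007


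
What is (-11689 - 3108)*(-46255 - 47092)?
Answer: 1381255559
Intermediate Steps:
(-11689 - 3108)*(-46255 - 47092) = -14797*(-93347) = 1381255559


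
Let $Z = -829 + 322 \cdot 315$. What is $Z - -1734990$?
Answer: $1835591$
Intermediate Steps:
$Z = 100601$ ($Z = -829 + 101430 = 100601$)
$Z - -1734990 = 100601 - -1734990 = 100601 + 1734990 = 1835591$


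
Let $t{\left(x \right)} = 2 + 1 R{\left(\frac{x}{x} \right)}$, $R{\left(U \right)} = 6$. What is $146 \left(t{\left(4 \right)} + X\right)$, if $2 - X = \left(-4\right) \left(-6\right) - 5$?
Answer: $-1314$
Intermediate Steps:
$X = -17$ ($X = 2 - \left(\left(-4\right) \left(-6\right) - 5\right) = 2 - \left(24 - 5\right) = 2 - 19 = -17$)
$t{\left(x \right)} = 8$ ($t{\left(x \right)} = 2 + 1 \cdot 6 = 2 + 6 = 8$)
$146 \left(t{\left(4 \right)} + X\right) = 146 \left(8 - 17\right) = 146 \left(-9\right) = -1314$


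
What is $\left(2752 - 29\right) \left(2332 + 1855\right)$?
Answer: $11401201$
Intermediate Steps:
$\left(2752 - 29\right) \left(2332 + 1855\right) = 2723 \cdot 4187 = 11401201$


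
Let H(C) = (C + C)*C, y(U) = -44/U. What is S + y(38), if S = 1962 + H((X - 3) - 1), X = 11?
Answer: 39118/19 ≈ 2058.8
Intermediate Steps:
H(C) = 2*C² (H(C) = (2*C)*C = 2*C²)
S = 2060 (S = 1962 + 2*((11 - 3) - 1)² = 1962 + 2*(8 - 1)² = 1962 + 2*7² = 1962 + 2*49 = 1962 + 98 = 2060)
S + y(38) = 2060 - 44/38 = 2060 - 44*1/38 = 2060 - 22/19 = 39118/19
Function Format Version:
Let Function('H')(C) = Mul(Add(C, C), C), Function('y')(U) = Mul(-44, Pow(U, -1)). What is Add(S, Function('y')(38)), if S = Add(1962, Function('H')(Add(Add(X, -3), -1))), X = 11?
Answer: Rational(39118, 19) ≈ 2058.8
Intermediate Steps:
Function('H')(C) = Mul(2, Pow(C, 2)) (Function('H')(C) = Mul(Mul(2, C), C) = Mul(2, Pow(C, 2)))
S = 2060 (S = Add(1962, Mul(2, Pow(Add(Add(11, -3), -1), 2))) = Add(1962, Mul(2, Pow(Add(8, -1), 2))) = Add(1962, Mul(2, Pow(7, 2))) = Add(1962, Mul(2, 49)) = Add(1962, 98) = 2060)
Add(S, Function('y')(38)) = Add(2060, Mul(-44, Pow(38, -1))) = Add(2060, Mul(-44, Rational(1, 38))) = Add(2060, Rational(-22, 19)) = Rational(39118, 19)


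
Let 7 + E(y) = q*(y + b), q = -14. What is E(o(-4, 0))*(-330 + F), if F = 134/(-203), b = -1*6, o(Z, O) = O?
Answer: -738364/29 ≈ -25461.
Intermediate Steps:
b = -6
F = -134/203 (F = 134*(-1/203) = -134/203 ≈ -0.66010)
E(y) = 77 - 14*y (E(y) = -7 - 14*(y - 6) = -7 - 14*(-6 + y) = -7 + (84 - 14*y) = 77 - 14*y)
E(o(-4, 0))*(-330 + F) = (77 - 14*0)*(-330 - 134/203) = (77 + 0)*(-67124/203) = 77*(-67124/203) = -738364/29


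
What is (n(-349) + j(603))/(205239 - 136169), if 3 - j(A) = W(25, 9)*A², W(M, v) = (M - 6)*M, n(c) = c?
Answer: -172714621/69070 ≈ -2500.6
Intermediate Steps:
W(M, v) = M*(-6 + M) (W(M, v) = (-6 + M)*M = M*(-6 + M))
j(A) = 3 - 475*A² (j(A) = 3 - 25*(-6 + 25)*A² = 3 - 25*19*A² = 3 - 475*A²)
(n(-349) + j(603))/(205239 - 136169) = (-349 + (3 - 475*603²))/(205239 - 136169) = (-349 + (3 - 475*363609))/69070 = (-349 + (3 - 172714275))*(1/69070) = (-349 - 172714272)*(1/69070) = -172714621*1/69070 = -172714621/69070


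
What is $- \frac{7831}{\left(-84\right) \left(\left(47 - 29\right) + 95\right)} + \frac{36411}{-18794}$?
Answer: $- \frac{99218699}{89196324} \approx -1.1124$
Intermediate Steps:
$- \frac{7831}{\left(-84\right) \left(\left(47 - 29\right) + 95\right)} + \frac{36411}{-18794} = - \frac{7831}{\left(-84\right) \left(\left(47 - 29\right) + 95\right)} + 36411 \left(- \frac{1}{18794}\right) = - \frac{7831}{\left(-84\right) \left(18 + 95\right)} - \frac{36411}{18794} = - \frac{7831}{\left(-84\right) 113} - \frac{36411}{18794} = - \frac{7831}{-9492} - \frac{36411}{18794} = \left(-7831\right) \left(- \frac{1}{9492}\right) - \frac{36411}{18794} = \frac{7831}{9492} - \frac{36411}{18794} = - \frac{99218699}{89196324}$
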